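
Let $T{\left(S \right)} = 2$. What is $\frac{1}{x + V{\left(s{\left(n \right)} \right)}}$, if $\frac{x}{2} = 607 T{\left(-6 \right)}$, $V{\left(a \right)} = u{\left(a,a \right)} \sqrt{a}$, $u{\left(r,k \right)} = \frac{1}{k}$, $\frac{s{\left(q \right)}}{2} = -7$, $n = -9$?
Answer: $\frac{33992}{82532577} + \frac{i \sqrt{14}}{82532577} \approx 0.00041186 + 4.5336 \cdot 10^{-8} i$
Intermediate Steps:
$s{\left(q \right)} = -14$ ($s{\left(q \right)} = 2 \left(-7\right) = -14$)
$V{\left(a \right)} = \frac{1}{\sqrt{a}}$ ($V{\left(a \right)} = \frac{\sqrt{a}}{a} = \frac{1}{\sqrt{a}}$)
$x = 2428$ ($x = 2 \cdot 607 \cdot 2 = 2 \cdot 1214 = 2428$)
$\frac{1}{x + V{\left(s{\left(n \right)} \right)}} = \frac{1}{2428 + \frac{1}{\sqrt{-14}}} = \frac{1}{2428 - \frac{i \sqrt{14}}{14}}$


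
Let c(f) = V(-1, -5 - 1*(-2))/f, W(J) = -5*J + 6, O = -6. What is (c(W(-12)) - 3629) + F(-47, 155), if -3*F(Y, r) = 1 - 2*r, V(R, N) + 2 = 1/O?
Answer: -1396309/396 ≈ -3526.0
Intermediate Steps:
V(R, N) = -13/6 (V(R, N) = -2 + 1/(-6) = -2 - ⅙ = -13/6)
W(J) = 6 - 5*J
F(Y, r) = -⅓ + 2*r/3 (F(Y, r) = -(1 - 2*r)/3 = -⅓ + 2*r/3)
c(f) = -13/(6*f)
(c(W(-12)) - 3629) + F(-47, 155) = (-13/(6*(6 - 5*(-12))) - 3629) + (-⅓ + (⅔)*155) = (-13/(6*(6 + 60)) - 3629) + (-⅓ + 310/3) = (-13/6/66 - 3629) + 103 = (-13/6*1/66 - 3629) + 103 = (-13/396 - 3629) + 103 = -1437097/396 + 103 = -1396309/396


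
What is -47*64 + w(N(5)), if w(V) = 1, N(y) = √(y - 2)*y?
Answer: -3007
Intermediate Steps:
N(y) = y*√(-2 + y) (N(y) = √(-2 + y)*y = y*√(-2 + y))
-47*64 + w(N(5)) = -47*64 + 1 = -3008 + 1 = -3007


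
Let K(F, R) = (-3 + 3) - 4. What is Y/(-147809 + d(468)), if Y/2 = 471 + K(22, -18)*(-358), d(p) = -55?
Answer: -1903/73932 ≈ -0.025740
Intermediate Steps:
K(F, R) = -4 (K(F, R) = 0 - 4 = -4)
Y = 3806 (Y = 2*(471 - 4*(-358)) = 2*(471 + 1432) = 2*1903 = 3806)
Y/(-147809 + d(468)) = 3806/(-147809 - 55) = 3806/(-147864) = 3806*(-1/147864) = -1903/73932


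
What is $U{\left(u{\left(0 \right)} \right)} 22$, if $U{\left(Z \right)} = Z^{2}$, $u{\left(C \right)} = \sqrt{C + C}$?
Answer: $0$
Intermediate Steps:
$u{\left(C \right)} = \sqrt{2} \sqrt{C}$ ($u{\left(C \right)} = \sqrt{2 C} = \sqrt{2} \sqrt{C}$)
$U{\left(u{\left(0 \right)} \right)} 22 = \left(\sqrt{2} \sqrt{0}\right)^{2} \cdot 22 = \left(\sqrt{2} \cdot 0\right)^{2} \cdot 22 = 0^{2} \cdot 22 = 0 \cdot 22 = 0$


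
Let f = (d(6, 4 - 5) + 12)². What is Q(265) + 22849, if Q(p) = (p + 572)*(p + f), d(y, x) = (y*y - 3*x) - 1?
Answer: 2337154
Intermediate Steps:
d(y, x) = -1 + y² - 3*x (d(y, x) = (y² - 3*x) - 1 = -1 + y² - 3*x)
f = 2500 (f = ((-1 + 6² - 3*(4 - 5)) + 12)² = ((-1 + 36 - 3*(-1)) + 12)² = ((-1 + 36 + 3) + 12)² = (38 + 12)² = 50² = 2500)
Q(p) = (572 + p)*(2500 + p) (Q(p) = (p + 572)*(p + 2500) = (572 + p)*(2500 + p))
Q(265) + 22849 = (1430000 + 265² + 3072*265) + 22849 = (1430000 + 70225 + 814080) + 22849 = 2314305 + 22849 = 2337154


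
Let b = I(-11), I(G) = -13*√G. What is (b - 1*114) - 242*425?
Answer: -102964 - 13*I*√11 ≈ -1.0296e+5 - 43.116*I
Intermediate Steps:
b = -13*I*√11 ≈ -43.116*I
(b - 1*114) - 242*425 = (-13*I*√11 - 1*114) - 242*425 = (-13*I*√11 - 114) - 102850 = (-114 - 13*I*√11) - 102850 = -102964 - 13*I*√11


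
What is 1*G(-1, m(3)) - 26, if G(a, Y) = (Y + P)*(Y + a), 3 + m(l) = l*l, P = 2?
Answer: 14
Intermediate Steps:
m(l) = -3 + l² (m(l) = -3 + l*l = -3 + l²)
G(a, Y) = (2 + Y)*(Y + a) (G(a, Y) = (Y + 2)*(Y + a) = (2 + Y)*(Y + a))
1*G(-1, m(3)) - 26 = 1*((-3 + 3²)² + 2*(-3 + 3²) + 2*(-1) + (-3 + 3²)*(-1)) - 26 = 1*((-3 + 9)² + 2*(-3 + 9) - 2 + (-3 + 9)*(-1)) - 26 = 1*(6² + 2*6 - 2 + 6*(-1)) - 26 = 1*(36 + 12 - 2 - 6) - 26 = 1*40 - 26 = 40 - 26 = 14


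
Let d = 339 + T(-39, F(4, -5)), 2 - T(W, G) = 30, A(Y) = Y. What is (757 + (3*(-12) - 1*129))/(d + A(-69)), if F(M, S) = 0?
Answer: 296/121 ≈ 2.4463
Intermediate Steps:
T(W, G) = -28 (T(W, G) = 2 - 1*30 = 2 - 30 = -28)
d = 311 (d = 339 - 28 = 311)
(757 + (3*(-12) - 1*129))/(d + A(-69)) = (757 + (3*(-12) - 1*129))/(311 - 69) = (757 + (-36 - 129))/242 = (757 - 165)*(1/242) = 592*(1/242) = 296/121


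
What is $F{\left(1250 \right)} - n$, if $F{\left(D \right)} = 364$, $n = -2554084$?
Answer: $2554448$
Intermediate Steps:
$F{\left(1250 \right)} - n = 364 - -2554084 = 364 + 2554084 = 2554448$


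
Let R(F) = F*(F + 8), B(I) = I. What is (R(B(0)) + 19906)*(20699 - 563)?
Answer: 400827216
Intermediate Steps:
R(F) = F*(8 + F)
(R(B(0)) + 19906)*(20699 - 563) = (0*(8 + 0) + 19906)*(20699 - 563) = (0*8 + 19906)*20136 = (0 + 19906)*20136 = 19906*20136 = 400827216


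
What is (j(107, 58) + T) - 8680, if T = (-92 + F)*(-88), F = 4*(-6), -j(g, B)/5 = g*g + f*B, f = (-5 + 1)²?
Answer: -60357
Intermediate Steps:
f = 16 (f = (-4)² = 16)
j(g, B) = -80*B - 5*g² (j(g, B) = -5*(g*g + 16*B) = -5*(g² + 16*B) = -80*B - 5*g²)
F = -24
T = 10208 (T = (-92 - 24)*(-88) = -116*(-88) = 10208)
(j(107, 58) + T) - 8680 = ((-80*58 - 5*107²) + 10208) - 8680 = ((-4640 - 5*11449) + 10208) - 8680 = ((-4640 - 57245) + 10208) - 8680 = (-61885 + 10208) - 8680 = -51677 - 8680 = -60357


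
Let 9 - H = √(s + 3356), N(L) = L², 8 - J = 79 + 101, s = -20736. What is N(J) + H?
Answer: 29593 - 2*I*√4345 ≈ 29593.0 - 131.83*I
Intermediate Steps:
J = -172 (J = 8 - (79 + 101) = 8 - 1*180 = 8 - 180 = -172)
H = 9 - 2*I*√4345 (H = 9 - √(-20736 + 3356) = 9 - √(-17380) = 9 - 2*I*√4345 ≈ 9.0 - 131.83*I)
N(J) + H = (-172)² + (9 - 2*I*√4345) = 29584 + (9 - 2*I*√4345) = 29593 - 2*I*√4345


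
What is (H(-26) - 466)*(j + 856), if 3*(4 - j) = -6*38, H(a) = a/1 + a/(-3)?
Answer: -452400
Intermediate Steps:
H(a) = 2*a/3 (H(a) = a*1 + a*(-1/3) = a - a/3 = 2*a/3)
j = 80 (j = 4 - (-2)*38 = 4 - 1/3*(-228) = 4 + 76 = 80)
(H(-26) - 466)*(j + 856) = ((2/3)*(-26) - 466)*(80 + 856) = (-52/3 - 466)*936 = -1450/3*936 = -452400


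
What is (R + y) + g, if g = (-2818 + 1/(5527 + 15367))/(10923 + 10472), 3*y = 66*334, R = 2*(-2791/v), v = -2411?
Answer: 7921898499308699/1077782410430 ≈ 7350.2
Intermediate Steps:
R = 5582/2411 (R = 2*(-2791/(-2411)) = 2*(-2791*(-1/2411)) = 2*(2791/2411) = 5582/2411 ≈ 2.3152)
y = 7348 (y = (66*334)/3 = (⅓)*22044 = 7348)
g = -58879291/447027130 (g = (-2818 + 1/20894)/21395 = (-2818 + 1/20894)*(1/21395) = -58879291/20894*1/21395 = -58879291/447027130 ≈ -0.13171)
(R + y) + g = (5582/2411 + 7348) - 58879291/447027130 = 17721610/2411 - 58879291/447027130 = 7921898499308699/1077782410430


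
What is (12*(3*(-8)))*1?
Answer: -288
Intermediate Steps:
(12*(3*(-8)))*1 = (12*(-24))*1 = -288*1 = -288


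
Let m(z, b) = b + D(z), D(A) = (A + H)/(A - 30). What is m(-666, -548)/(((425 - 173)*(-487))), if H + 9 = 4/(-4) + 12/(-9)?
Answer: 71387/16015482 ≈ 0.0044574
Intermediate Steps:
H = -34/3 (H = -9 + (4/(-4) + 12/(-9)) = -9 + (4*(-1/4) + 12*(-1/9)) = -9 + (-1 - 4/3) = -9 - 7/3 = -34/3 ≈ -11.333)
D(A) = (-34/3 + A)/(-30 + A) (D(A) = (A - 34/3)/(A - 30) = (-34/3 + A)/(-30 + A))
m(z, b) = b + (-34/3 + z)/(-30 + z)
m(-666, -548)/(((425 - 173)*(-487))) = ((-34/3 - 666 - 548*(-30 - 666))/(-30 - 666))/(((425 - 173)*(-487))) = ((-34/3 - 666 - 548*(-696))/(-696))/((252*(-487))) = -(-34/3 - 666 + 381408)/696/(-122724) = -1/696*1142192/3*(-1/122724) = -142774/261*(-1/122724) = 71387/16015482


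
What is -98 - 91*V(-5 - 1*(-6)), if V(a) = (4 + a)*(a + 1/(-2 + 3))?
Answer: -1008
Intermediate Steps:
V(a) = (1 + a)*(4 + a) (V(a) = (4 + a)*(a + 1/1) = (4 + a)*(a + 1) = (4 + a)*(1 + a) = (1 + a)*(4 + a))
-98 - 91*V(-5 - 1*(-6)) = -98 - 91*(4 + (-5 - 1*(-6))**2 + 5*(-5 - 1*(-6))) = -98 - 91*(4 + (-5 + 6)**2 + 5*(-5 + 6)) = -98 - 91*(4 + 1**2 + 5*1) = -98 - 91*(4 + 1 + 5) = -98 - 91*10 = -98 - 910 = -1008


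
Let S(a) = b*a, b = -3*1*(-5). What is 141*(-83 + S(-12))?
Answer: -37083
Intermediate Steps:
b = 15 (b = -3*(-5) = 15)
S(a) = 15*a
141*(-83 + S(-12)) = 141*(-83 + 15*(-12)) = 141*(-83 - 180) = 141*(-263) = -37083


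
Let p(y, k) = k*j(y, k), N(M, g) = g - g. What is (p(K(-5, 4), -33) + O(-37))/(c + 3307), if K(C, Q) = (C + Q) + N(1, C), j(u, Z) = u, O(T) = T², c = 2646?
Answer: 1402/5953 ≈ 0.23551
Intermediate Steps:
N(M, g) = 0
K(C, Q) = C + Q (K(C, Q) = (C + Q) + 0 = C + Q)
p(y, k) = k*y
(p(K(-5, 4), -33) + O(-37))/(c + 3307) = (-33*(-5 + 4) + (-37)²)/(2646 + 3307) = (-33*(-1) + 1369)/5953 = (33 + 1369)*(1/5953) = 1402*(1/5953) = 1402/5953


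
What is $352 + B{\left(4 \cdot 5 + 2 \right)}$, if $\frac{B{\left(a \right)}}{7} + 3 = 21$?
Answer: $478$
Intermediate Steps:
$B{\left(a \right)} = 126$ ($B{\left(a \right)} = -21 + 7 \cdot 21 = -21 + 147 = 126$)
$352 + B{\left(4 \cdot 5 + 2 \right)} = 352 + 126 = 478$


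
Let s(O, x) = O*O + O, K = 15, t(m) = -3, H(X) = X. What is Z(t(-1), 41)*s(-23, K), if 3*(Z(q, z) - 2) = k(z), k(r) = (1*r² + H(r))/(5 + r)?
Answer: 7326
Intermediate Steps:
k(r) = (r + r²)/(5 + r) (k(r) = (1*r² + r)/(5 + r) = (r² + r)/(5 + r) = (r + r²)/(5 + r))
Z(q, z) = 2 + z*(1 + z)/(3*(5 + z)) (Z(q, z) = 2 + (z*(1 + z)/(5 + z))/3 = 2 + z*(1 + z)/(3*(5 + z)))
s(O, x) = O + O² (s(O, x) = O² + O = O + O²)
Z(t(-1), 41)*s(-23, K) = ((30 + 41² + 7*41)/(3*(5 + 41)))*(-23*(1 - 23)) = ((⅓)*(30 + 1681 + 287)/46)*(-23*(-22)) = ((⅓)*(1/46)*1998)*506 = (333/23)*506 = 7326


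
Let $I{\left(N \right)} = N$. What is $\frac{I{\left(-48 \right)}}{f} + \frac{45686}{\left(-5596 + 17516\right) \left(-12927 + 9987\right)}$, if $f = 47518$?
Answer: $- \frac{963264437}{416314701600} \approx -0.0023138$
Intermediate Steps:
$\frac{I{\left(-48 \right)}}{f} + \frac{45686}{\left(-5596 + 17516\right) \left(-12927 + 9987\right)} = - \frac{48}{47518} + \frac{45686}{\left(-5596 + 17516\right) \left(-12927 + 9987\right)} = \left(-48\right) \frac{1}{47518} + \frac{45686}{11920 \left(-2940\right)} = - \frac{24}{23759} + \frac{45686}{-35044800} = - \frac{24}{23759} + 45686 \left(- \frac{1}{35044800}\right) = - \frac{24}{23759} - \frac{22843}{17522400} = - \frac{963264437}{416314701600}$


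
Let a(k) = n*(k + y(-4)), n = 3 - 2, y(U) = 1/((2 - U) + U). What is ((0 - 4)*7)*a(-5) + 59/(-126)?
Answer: 15817/126 ≈ 125.53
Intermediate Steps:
y(U) = ½ (y(U) = 1/2 = ½)
n = 1
a(k) = ½ + k (a(k) = 1*(k + ½) = 1*(½ + k) = ½ + k)
((0 - 4)*7)*a(-5) + 59/(-126) = ((0 - 4)*7)*(½ - 5) + 59/(-126) = -4*7*(-9/2) + 59*(-1/126) = -28*(-9/2) - 59/126 = 126 - 59/126 = 15817/126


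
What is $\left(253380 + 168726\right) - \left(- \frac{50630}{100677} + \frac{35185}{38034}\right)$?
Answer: $\frac{538768386244361}{1276383006} \approx 4.2211 \cdot 10^{5}$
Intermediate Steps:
$\left(253380 + 168726\right) - \left(- \frac{50630}{100677} + \frac{35185}{38034}\right) = 422106 - \frac{538886275}{1276383006} = \frac{538768386244361}{1276383006}$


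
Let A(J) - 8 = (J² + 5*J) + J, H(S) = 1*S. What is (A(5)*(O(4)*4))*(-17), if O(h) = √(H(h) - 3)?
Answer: -4284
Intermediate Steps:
H(S) = S
A(J) = 8 + J² + 6*J (A(J) = 8 + ((J² + 5*J) + J) = 8 + (J² + 6*J) = 8 + J² + 6*J)
O(h) = √(-3 + h) (O(h) = √(h - 3) = √(-3 + h))
(A(5)*(O(4)*4))*(-17) = ((8 + 5² + 6*5)*(√(-3 + 4)*4))*(-17) = ((8 + 25 + 30)*(√1*4))*(-17) = (63*(1*4))*(-17) = (63*4)*(-17) = 252*(-17) = -4284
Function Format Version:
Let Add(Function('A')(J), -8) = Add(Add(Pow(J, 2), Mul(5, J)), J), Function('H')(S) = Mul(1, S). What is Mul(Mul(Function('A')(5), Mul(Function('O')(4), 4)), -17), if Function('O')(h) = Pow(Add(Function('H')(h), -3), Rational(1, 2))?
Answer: -4284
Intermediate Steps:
Function('H')(S) = S
Function('A')(J) = Add(8, Pow(J, 2), Mul(6, J)) (Function('A')(J) = Add(8, Add(Add(Pow(J, 2), Mul(5, J)), J)) = Add(8, Add(Pow(J, 2), Mul(6, J))) = Add(8, Pow(J, 2), Mul(6, J)))
Function('O')(h) = Pow(Add(-3, h), Rational(1, 2)) (Function('O')(h) = Pow(Add(h, -3), Rational(1, 2)) = Pow(Add(-3, h), Rational(1, 2)))
Mul(Mul(Function('A')(5), Mul(Function('O')(4), 4)), -17) = Mul(Mul(Add(8, Pow(5, 2), Mul(6, 5)), Mul(Pow(Add(-3, 4), Rational(1, 2)), 4)), -17) = Mul(Mul(Add(8, 25, 30), Mul(Pow(1, Rational(1, 2)), 4)), -17) = Mul(Mul(63, Mul(1, 4)), -17) = Mul(Mul(63, 4), -17) = Mul(252, -17) = -4284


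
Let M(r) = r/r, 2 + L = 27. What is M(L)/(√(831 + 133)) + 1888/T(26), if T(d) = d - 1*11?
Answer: 1888/15 + √241/482 ≈ 125.90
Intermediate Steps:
L = 25 (L = -2 + 27 = 25)
T(d) = -11 + d (T(d) = d - 11 = -11 + d)
M(r) = 1
M(L)/(√(831 + 133)) + 1888/T(26) = 1/√(831 + 133) + 1888/(-11 + 26) = 1/√964 + 1888/15 = 1/(2*√241) + 1888*(1/15) = 1*(√241/482) + 1888/15 = √241/482 + 1888/15 = 1888/15 + √241/482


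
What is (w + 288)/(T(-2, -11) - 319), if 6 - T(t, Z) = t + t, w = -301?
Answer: 13/309 ≈ 0.042071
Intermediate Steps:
T(t, Z) = 6 - 2*t (T(t, Z) = 6 - (t + t) = 6 - 2*t)
(w + 288)/(T(-2, -11) - 319) = (-301 + 288)/((6 - 2*(-2)) - 319) = -13/((6 + 4) - 319) = -13/(10 - 319) = -13/(-309) = -13*(-1/309) = 13/309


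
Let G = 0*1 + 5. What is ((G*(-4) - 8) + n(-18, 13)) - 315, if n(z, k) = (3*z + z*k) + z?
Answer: -649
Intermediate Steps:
n(z, k) = 4*z + k*z (n(z, k) = (3*z + k*z) + z = 4*z + k*z)
G = 5 (G = 0 + 5 = 5)
((G*(-4) - 8) + n(-18, 13)) - 315 = ((5*(-4) - 8) - 18*(4 + 13)) - 315 = ((-20 - 8) - 18*17) - 315 = (-28 - 306) - 315 = -334 - 315 = -649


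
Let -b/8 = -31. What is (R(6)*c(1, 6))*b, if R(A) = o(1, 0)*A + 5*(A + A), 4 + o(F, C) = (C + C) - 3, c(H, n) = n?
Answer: 26784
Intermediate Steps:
b = 248 (b = -8*(-31) = 248)
o(F, C) = -7 + 2*C (o(F, C) = -4 + ((C + C) - 3) = -4 + (2*C - 3) = -4 + (-3 + 2*C) = -7 + 2*C)
R(A) = 3*A (R(A) = (-7 + 2*0)*A + 5*(A + A) = (-7 + 0)*A + 5*(2*A) = -7*A + 10*A = 3*A)
(R(6)*c(1, 6))*b = ((3*6)*6)*248 = (18*6)*248 = 108*248 = 26784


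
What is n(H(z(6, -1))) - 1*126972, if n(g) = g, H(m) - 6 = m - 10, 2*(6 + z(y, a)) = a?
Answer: -253965/2 ≈ -1.2698e+5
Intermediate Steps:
z(y, a) = -6 + a/2
H(m) = -4 + m (H(m) = 6 + (m - 10) = 6 + (-10 + m) = -4 + m)
n(H(z(6, -1))) - 1*126972 = (-4 + (-6 + (1/2)*(-1))) - 1*126972 = (-4 + (-6 - 1/2)) - 126972 = (-4 - 13/2) - 126972 = -21/2 - 126972 = -253965/2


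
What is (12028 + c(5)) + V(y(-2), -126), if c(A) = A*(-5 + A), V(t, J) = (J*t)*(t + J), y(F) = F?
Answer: -20228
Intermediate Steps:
V(t, J) = J*t*(J + t) (V(t, J) = (J*t)*(J + t) = J*t*(J + t))
(12028 + c(5)) + V(y(-2), -126) = (12028 + 5*(-5 + 5)) - 126*(-2)*(-126 - 2) = (12028 + 5*0) - 126*(-2)*(-128) = (12028 + 0) - 32256 = 12028 - 32256 = -20228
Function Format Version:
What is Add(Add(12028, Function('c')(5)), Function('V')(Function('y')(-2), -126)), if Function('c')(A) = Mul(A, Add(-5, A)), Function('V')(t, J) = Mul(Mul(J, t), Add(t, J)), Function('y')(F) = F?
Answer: -20228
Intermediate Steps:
Function('V')(t, J) = Mul(J, t, Add(J, t)) (Function('V')(t, J) = Mul(Mul(J, t), Add(J, t)) = Mul(J, t, Add(J, t)))
Add(Add(12028, Function('c')(5)), Function('V')(Function('y')(-2), -126)) = Add(Add(12028, Mul(5, Add(-5, 5))), Mul(-126, -2, Add(-126, -2))) = Add(Add(12028, Mul(5, 0)), Mul(-126, -2, -128)) = Add(Add(12028, 0), -32256) = Add(12028, -32256) = -20228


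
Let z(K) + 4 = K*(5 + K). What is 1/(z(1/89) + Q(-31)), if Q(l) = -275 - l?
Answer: -7921/1963962 ≈ -0.0040332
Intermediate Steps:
z(K) = -4 + K*(5 + K)
1/(z(1/89) + Q(-31)) = 1/((-4 + (1/89)² + 5/89) + (-275 - 1*(-31))) = 1/((-4 + (1/89)² + 5*(1/89)) + (-275 + 31)) = 1/((-4 + 1/7921 + 5/89) - 244) = 1/(-31238/7921 - 244) = 1/(-1963962/7921) = -7921/1963962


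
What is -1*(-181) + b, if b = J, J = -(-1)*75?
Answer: 256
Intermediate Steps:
J = 75 (J = -1*(-75) = 75)
b = 75
-1*(-181) + b = -1*(-181) + 75 = 181 + 75 = 256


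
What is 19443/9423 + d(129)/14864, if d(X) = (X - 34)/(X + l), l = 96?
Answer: 481674551/233439120 ≈ 2.0634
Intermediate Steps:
d(X) = (-34 + X)/(96 + X) (d(X) = (X - 34)/(X + 96) = (-34 + X)/(96 + X))
19443/9423 + d(129)/14864 = 19443/9423 + ((-34 + 129)/(96 + 129))/14864 = 19443*(1/9423) + (95/225)*(1/14864) = 6481/3141 + ((1/225)*95)*(1/14864) = 6481/3141 + (19/45)*(1/14864) = 6481/3141 + 19/668880 = 481674551/233439120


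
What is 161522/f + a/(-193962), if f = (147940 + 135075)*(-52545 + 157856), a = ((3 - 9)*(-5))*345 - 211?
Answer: -302157435900271/5780958402488730 ≈ -0.052268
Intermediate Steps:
a = 10139 (a = -6*(-5)*345 - 211 = 30*345 - 211 = 10350 - 211 = 10139)
f = 29804592665 (f = 283015*105311 = 29804592665)
161522/f + a/(-193962) = 161522/29804592665 + 10139/(-193962) = 161522*(1/29804592665) + 10139*(-1/193962) = 161522/29804592665 - 10139/193962 = -302157435900271/5780958402488730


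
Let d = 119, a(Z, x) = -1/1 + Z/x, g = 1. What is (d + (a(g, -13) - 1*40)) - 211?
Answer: -1730/13 ≈ -133.08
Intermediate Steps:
a(Z, x) = -1 + Z/x (a(Z, x) = -1*1 + Z/x = -1 + Z/x)
(d + (a(g, -13) - 1*40)) - 211 = (119 + ((1 - 1*(-13))/(-13) - 1*40)) - 211 = (119 + (-(1 + 13)/13 - 40)) - 211 = (119 + (-1/13*14 - 40)) - 211 = (119 + (-14/13 - 40)) - 211 = (119 - 534/13) - 211 = 1013/13 - 211 = -1730/13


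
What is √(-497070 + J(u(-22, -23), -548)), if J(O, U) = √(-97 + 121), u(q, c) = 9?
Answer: √(-497070 + 2*√6) ≈ 705.03*I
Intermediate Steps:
J(O, U) = 2*√6 (J(O, U) = √24 = 2*√6)
√(-497070 + J(u(-22, -23), -548)) = √(-497070 + 2*√6)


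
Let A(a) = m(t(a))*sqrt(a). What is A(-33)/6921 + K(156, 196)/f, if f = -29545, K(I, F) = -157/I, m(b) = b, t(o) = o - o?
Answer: 157/4609020 ≈ 3.4064e-5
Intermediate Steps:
t(o) = 0
A(a) = 0 (A(a) = 0*sqrt(a) = 0)
A(-33)/6921 + K(156, 196)/f = 0/6921 - 157/156/(-29545) = 0*(1/6921) - 157*1/156*(-1/29545) = 0 - 157/156*(-1/29545) = 0 + 157/4609020 = 157/4609020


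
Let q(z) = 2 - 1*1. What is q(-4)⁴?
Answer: 1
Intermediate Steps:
q(z) = 1 (q(z) = 2 - 1 = 1)
q(-4)⁴ = 1⁴ = 1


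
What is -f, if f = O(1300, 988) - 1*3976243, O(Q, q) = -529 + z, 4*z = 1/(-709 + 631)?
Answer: 1240752865/312 ≈ 3.9768e+6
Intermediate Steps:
z = -1/312 (z = 1/(4*(-709 + 631)) = (1/4)/(-78) = (1/4)*(-1/78) = -1/312 ≈ -0.0032051)
O(Q, q) = -165049/312 (O(Q, q) = -529 - 1/312 = -165049/312)
f = -1240752865/312 (f = -165049/312 - 1*3976243 = -165049/312 - 3976243 = -1240752865/312 ≈ -3.9768e+6)
-f = -1*(-1240752865/312) = 1240752865/312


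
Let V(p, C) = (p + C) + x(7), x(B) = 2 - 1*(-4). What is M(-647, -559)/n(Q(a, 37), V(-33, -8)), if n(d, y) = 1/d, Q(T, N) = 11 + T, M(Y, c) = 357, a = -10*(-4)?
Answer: 18207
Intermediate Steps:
a = 40
x(B) = 6 (x(B) = 2 + 4 = 6)
V(p, C) = 6 + C + p (V(p, C) = (p + C) + 6 = (C + p) + 6 = 6 + C + p)
M(-647, -559)/n(Q(a, 37), V(-33, -8)) = 357/(1/(11 + 40)) = 357/(1/51) = 357*51 = 18207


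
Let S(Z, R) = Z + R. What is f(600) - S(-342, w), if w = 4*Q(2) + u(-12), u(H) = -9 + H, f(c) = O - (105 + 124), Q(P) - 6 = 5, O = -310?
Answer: -220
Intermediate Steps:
Q(P) = 11 (Q(P) = 6 + 5 = 11)
f(c) = -539 (f(c) = -310 - (105 + 124) = -310 - 1*229 = -310 - 229 = -539)
w = 23 (w = 4*11 + (-9 - 12) = 44 - 21 = 23)
S(Z, R) = R + Z
f(600) - S(-342, w) = -539 - (23 - 342) = -539 - 1*(-319) = -539 + 319 = -220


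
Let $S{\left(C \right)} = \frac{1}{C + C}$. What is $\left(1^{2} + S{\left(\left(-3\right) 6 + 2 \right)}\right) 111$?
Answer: $\frac{3441}{32} \approx 107.53$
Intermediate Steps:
$S{\left(C \right)} = \frac{1}{2 C}$
$\left(1^{2} + S{\left(\left(-3\right) 6 + 2 \right)}\right) 111 = \left(1^{2} + \frac{1}{2 \left(\left(-3\right) 6 + 2\right)}\right) 111 = \left(1 + \frac{1}{2 \left(-18 + 2\right)}\right) 111 = \left(1 + \frac{1}{2 \left(-16\right)}\right) 111 = \left(1 + \frac{1}{2} \left(- \frac{1}{16}\right)\right) 111 = \left(1 - \frac{1}{32}\right) 111 = \frac{31}{32} \cdot 111 = \frac{3441}{32}$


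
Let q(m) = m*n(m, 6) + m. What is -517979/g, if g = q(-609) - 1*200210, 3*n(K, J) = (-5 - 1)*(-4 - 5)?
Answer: 517979/211781 ≈ 2.4458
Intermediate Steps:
n(K, J) = 18 (n(K, J) = ((-5 - 1)*(-4 - 5))/3 = (-6*(-9))/3 = (⅓)*54 = 18)
q(m) = 19*m (q(m) = m*18 + m = 18*m + m = 19*m)
g = -211781 (g = 19*(-609) - 1*200210 = -11571 - 200210 = -211781)
-517979/g = -517979/(-211781) = -517979*(-1/211781) = 517979/211781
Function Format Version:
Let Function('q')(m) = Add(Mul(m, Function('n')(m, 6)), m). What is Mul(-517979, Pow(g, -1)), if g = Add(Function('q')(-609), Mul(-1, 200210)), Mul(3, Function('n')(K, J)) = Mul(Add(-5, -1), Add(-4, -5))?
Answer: Rational(517979, 211781) ≈ 2.4458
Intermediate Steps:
Function('n')(K, J) = 18 (Function('n')(K, J) = Mul(Rational(1, 3), Mul(Add(-5, -1), Add(-4, -5))) = Mul(Rational(1, 3), Mul(-6, -9)) = Mul(Rational(1, 3), 54) = 18)
Function('q')(m) = Mul(19, m) (Function('q')(m) = Add(Mul(m, 18), m) = Add(Mul(18, m), m) = Mul(19, m))
g = -211781 (g = Add(Mul(19, -609), Mul(-1, 200210)) = Add(-11571, -200210) = -211781)
Mul(-517979, Pow(g, -1)) = Mul(-517979, Pow(-211781, -1)) = Mul(-517979, Rational(-1, 211781)) = Rational(517979, 211781)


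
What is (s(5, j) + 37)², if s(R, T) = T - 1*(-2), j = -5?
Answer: 1156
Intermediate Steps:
s(R, T) = 2 + T (s(R, T) = T + 2 = 2 + T)
(s(5, j) + 37)² = ((2 - 5) + 37)² = (-3 + 37)² = 34² = 1156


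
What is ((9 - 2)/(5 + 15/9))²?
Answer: 441/400 ≈ 1.1025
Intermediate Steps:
((9 - 2)/(5 + 15/9))² = (7/(5 + 15*(⅑)))² = (7/(5 + 5/3))² = (7/(20/3))² = (7*(3/20))² = (21/20)² = 441/400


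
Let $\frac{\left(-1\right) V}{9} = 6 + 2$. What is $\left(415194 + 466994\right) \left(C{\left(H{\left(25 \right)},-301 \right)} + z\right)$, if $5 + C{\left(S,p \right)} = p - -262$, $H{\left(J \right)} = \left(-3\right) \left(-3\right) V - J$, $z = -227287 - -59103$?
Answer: $-148408722864$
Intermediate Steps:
$V = -72$ ($V = - 9 \left(6 + 2\right) = \left(-9\right) 8 = -72$)
$z = -168184$ ($z = -227287 + 59103 = -168184$)
$H{\left(J \right)} = -648 - J$ ($H{\left(J \right)} = \left(-3\right) \left(-3\right) \left(-72\right) - J = 9 \left(-72\right) - J = -648 - J$)
$C{\left(S,p \right)} = 257 + p$ ($C{\left(S,p \right)} = -5 + \left(p - -262\right) = -5 + \left(p + 262\right) = -5 + \left(262 + p\right) = 257 + p$)
$\left(415194 + 466994\right) \left(C{\left(H{\left(25 \right)},-301 \right)} + z\right) = \left(415194 + 466994\right) \left(\left(257 - 301\right) - 168184\right) = 882188 \left(-44 - 168184\right) = 882188 \left(-168228\right) = -148408722864$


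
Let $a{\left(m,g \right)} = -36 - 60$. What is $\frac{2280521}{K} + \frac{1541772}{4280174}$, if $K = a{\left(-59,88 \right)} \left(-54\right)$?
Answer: $\frac{4884509618351}{11094211008} \approx 440.28$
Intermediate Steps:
$a{\left(m,g \right)} = -96$ ($a{\left(m,g \right)} = -36 - 60 = -96$)
$K = 5184$ ($K = \left(-96\right) \left(-54\right) = 5184$)
$\frac{2280521}{K} + \frac{1541772}{4280174} = \frac{2280521}{5184} + \frac{1541772}{4280174} = 2280521 \cdot \frac{1}{5184} + 1541772 \cdot \frac{1}{4280174} = \frac{2280521}{5184} + \frac{770886}{2140087} = \frac{4884509618351}{11094211008}$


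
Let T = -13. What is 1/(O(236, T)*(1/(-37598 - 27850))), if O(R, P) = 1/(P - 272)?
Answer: 18652680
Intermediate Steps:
O(R, P) = 1/(-272 + P)
1/(O(236, T)*(1/(-37598 - 27850))) = 1/((1/(-272 - 13))*(1/(-37598 - 27850))) = 1/((1/(-285))*(1/(-65448))) = 1/((-1/285)*(-1/65448)) = -285*(-65448) = 18652680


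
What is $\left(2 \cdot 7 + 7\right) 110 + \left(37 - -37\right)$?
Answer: $2384$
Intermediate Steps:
$\left(2 \cdot 7 + 7\right) 110 + \left(37 - -37\right) = \left(14 + 7\right) 110 + \left(37 + 37\right) = 21 \cdot 110 + 74 = 2310 + 74 = 2384$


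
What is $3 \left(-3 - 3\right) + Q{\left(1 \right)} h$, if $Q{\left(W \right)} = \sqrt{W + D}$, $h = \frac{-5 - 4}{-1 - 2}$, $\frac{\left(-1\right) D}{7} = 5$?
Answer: $-18 + 3 i \sqrt{34} \approx -18.0 + 17.493 i$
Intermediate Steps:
$D = -35$ ($D = \left(-7\right) 5 = -35$)
$h = 3$ ($h = - \frac{9}{-3} = \left(-9\right) \left(- \frac{1}{3}\right) = 3$)
$Q{\left(W \right)} = \sqrt{-35 + W}$ ($Q{\left(W \right)} = \sqrt{W - 35} = \sqrt{-35 + W}$)
$3 \left(-3 - 3\right) + Q{\left(1 \right)} h = 3 \left(-3 - 3\right) + \sqrt{-35 + 1} \cdot 3 = 3 \left(-6\right) + \sqrt{-34} \cdot 3 = -18 + i \sqrt{34} \cdot 3 = -18 + 3 i \sqrt{34}$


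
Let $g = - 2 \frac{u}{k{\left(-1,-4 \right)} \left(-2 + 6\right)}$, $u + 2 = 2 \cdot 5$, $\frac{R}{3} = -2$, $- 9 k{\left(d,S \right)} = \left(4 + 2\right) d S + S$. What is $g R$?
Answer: $- \frac{54}{5} \approx -10.8$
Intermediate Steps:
$k{\left(d,S \right)} = - \frac{S}{9} - \frac{2 S d}{3}$ ($k{\left(d,S \right)} = - \frac{\left(4 + 2\right) d S + S}{9} = - \frac{6 d S + S}{9} = - \frac{6 S d + S}{9} = - \frac{S + 6 S d}{9} = - \frac{S}{9} - \frac{2 S d}{3}$)
$R = -6$ ($R = 3 \left(-2\right) = -6$)
$u = 8$ ($u = -2 + 2 \cdot 5 = -2 + 10 = 8$)
$g = \frac{9}{5}$ ($g = - 2 \frac{8}{\left(- \frac{1}{9}\right) \left(-4\right) \left(1 + 6 \left(-1\right)\right) \left(-2 + 6\right)} = - 2 \frac{8}{\left(- \frac{1}{9}\right) \left(-4\right) \left(1 - 6\right) 4} = - 2 \frac{8}{\left(- \frac{1}{9}\right) \left(-4\right) \left(-5\right) 4} = - 2 \frac{8}{\left(- \frac{20}{9}\right) 4} = - 2 \frac{8}{- \frac{80}{9}} = - 2 \cdot 8 \left(- \frac{9}{80}\right) = \left(-2\right) \left(- \frac{9}{10}\right) = \frac{9}{5} \approx 1.8$)
$g R = \frac{9}{5} \left(-6\right) = - \frac{54}{5}$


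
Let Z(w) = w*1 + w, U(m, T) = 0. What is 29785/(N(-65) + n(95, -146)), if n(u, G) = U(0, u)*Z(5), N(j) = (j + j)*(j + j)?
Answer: 5957/3380 ≈ 1.7624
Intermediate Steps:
N(j) = 4*j² (N(j) = (2*j)*(2*j) = 4*j²)
Z(w) = 2*w (Z(w) = w + w = 2*w)
n(u, G) = 0 (n(u, G) = 0*(2*5) = 0*10 = 0)
29785/(N(-65) + n(95, -146)) = 29785/(4*(-65)² + 0) = 29785/(4*4225 + 0) = 29785/(16900 + 0) = 29785/16900 = 29785*(1/16900) = 5957/3380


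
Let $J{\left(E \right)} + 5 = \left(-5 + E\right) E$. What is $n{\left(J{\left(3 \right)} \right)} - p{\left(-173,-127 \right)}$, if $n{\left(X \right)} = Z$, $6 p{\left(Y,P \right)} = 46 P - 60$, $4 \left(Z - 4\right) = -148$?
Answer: $\frac{2852}{3} \approx 950.67$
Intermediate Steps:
$Z = -33$ ($Z = 4 + \frac{1}{4} \left(-148\right) = 4 - 37 = -33$)
$p{\left(Y,P \right)} = -10 + \frac{23 P}{3}$ ($p{\left(Y,P \right)} = \frac{46 P - 60}{6} = \frac{-60 + 46 P}{6} = -10 + \frac{23 P}{3}$)
$J{\left(E \right)} = -5 + E \left(-5 + E\right)$ ($J{\left(E \right)} = -5 + \left(-5 + E\right) E = -5 + E \left(-5 + E\right)$)
$n{\left(X \right)} = -33$
$n{\left(J{\left(3 \right)} \right)} - p{\left(-173,-127 \right)} = -33 - \left(-10 + \frac{23}{3} \left(-127\right)\right) = -33 - \left(-10 - \frac{2921}{3}\right) = -33 - - \frac{2951}{3} = -33 + \frac{2951}{3} = \frac{2852}{3}$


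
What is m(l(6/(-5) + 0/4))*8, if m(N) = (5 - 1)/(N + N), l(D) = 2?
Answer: 8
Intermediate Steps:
m(N) = 2/N (m(N) = 4/((2*N)) = 4*(1/(2*N)) = 2/N)
m(l(6/(-5) + 0/4))*8 = (2/2)*8 = (2*(1/2))*8 = 1*8 = 8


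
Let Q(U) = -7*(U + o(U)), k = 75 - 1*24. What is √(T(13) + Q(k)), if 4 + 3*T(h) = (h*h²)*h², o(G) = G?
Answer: √123049 ≈ 350.78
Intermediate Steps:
k = 51 (k = 75 - 24 = 51)
T(h) = -4/3 + h⁵/3 (T(h) = -4/3 + ((h*h²)*h²)/3 = -4/3 + (h³*h²)/3 = -4/3 + h⁵/3)
Q(U) = -14*U (Q(U) = -7*(U + U) = -14*U)
√(T(13) + Q(k)) = √((-4/3 + (⅓)*13⁵) - 14*51) = √((-4/3 + (⅓)*371293) - 714) = √((-4/3 + 371293/3) - 714) = √(123763 - 714) = √123049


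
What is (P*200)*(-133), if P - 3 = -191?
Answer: 5000800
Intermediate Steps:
P = -188 (P = 3 - 191 = -188)
(P*200)*(-133) = -188*200*(-133) = -37600*(-133) = 5000800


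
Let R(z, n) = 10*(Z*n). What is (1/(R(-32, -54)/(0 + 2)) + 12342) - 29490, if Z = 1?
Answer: -4629961/270 ≈ -17148.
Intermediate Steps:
R(z, n) = 10*n (R(z, n) = 10*(1*n) = 10*n)
(1/(R(-32, -54)/(0 + 2)) + 12342) - 29490 = (1/((10*(-54))/(0 + 2)) + 12342) - 29490 = (1/(-540/2) + 12342) - 29490 = (1/((½)*(-540)) + 12342) - 29490 = (1/(-270) + 12342) - 29490 = (-1/270 + 12342) - 29490 = 3332339/270 - 29490 = -4629961/270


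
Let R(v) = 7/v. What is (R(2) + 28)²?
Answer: 3969/4 ≈ 992.25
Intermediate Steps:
(R(2) + 28)² = (7/2 + 28)² = (63/2)² = 3969/4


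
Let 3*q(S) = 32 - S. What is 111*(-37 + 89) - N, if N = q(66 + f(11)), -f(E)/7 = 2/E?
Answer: 63612/11 ≈ 5782.9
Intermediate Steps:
f(E) = -14/E
q(S) = 32/3 - S/3 (q(S) = (32 - S)/3 = 32/3 - S/3)
N = -120/11 (N = 32/3 - (66 - 14/11)/3 = 32/3 - ⅓*712/11 = 32/3 - 712/33 = -120/11 ≈ -10.909)
111*(-37 + 89) - N = 111*(-37 + 89) - 1*(-120/11) = 111*52 + 120/11 = 5772 + 120/11 = 63612/11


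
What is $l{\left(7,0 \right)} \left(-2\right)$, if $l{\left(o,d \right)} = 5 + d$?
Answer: $-10$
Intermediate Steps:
$l{\left(7,0 \right)} \left(-2\right) = \left(5 + 0\right) \left(-2\right) = 5 \left(-2\right) = -10$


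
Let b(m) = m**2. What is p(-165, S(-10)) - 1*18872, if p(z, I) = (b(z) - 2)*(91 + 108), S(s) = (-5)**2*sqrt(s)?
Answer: 5398505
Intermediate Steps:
S(s) = 25*sqrt(s)
p(z, I) = -398 + 199*z**2 (p(z, I) = (z**2 - 2)*(91 + 108) = (-2 + z**2)*199 = -398 + 199*z**2)
p(-165, S(-10)) - 1*18872 = (-398 + 199*(-165)**2) - 1*18872 = (-398 + 199*27225) - 18872 = (-398 + 5417775) - 18872 = 5417377 - 18872 = 5398505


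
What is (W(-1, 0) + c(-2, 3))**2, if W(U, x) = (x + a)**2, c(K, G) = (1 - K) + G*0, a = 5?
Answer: 784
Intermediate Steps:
c(K, G) = 1 - K (c(K, G) = (1 - K) + 0 = 1 - K)
W(U, x) = (5 + x)**2 (W(U, x) = (x + 5)**2 = (5 + x)**2)
(W(-1, 0) + c(-2, 3))**2 = ((5 + 0)**2 + (1 - 1*(-2)))**2 = (5**2 + (1 + 2))**2 = (25 + 3)**2 = 28**2 = 784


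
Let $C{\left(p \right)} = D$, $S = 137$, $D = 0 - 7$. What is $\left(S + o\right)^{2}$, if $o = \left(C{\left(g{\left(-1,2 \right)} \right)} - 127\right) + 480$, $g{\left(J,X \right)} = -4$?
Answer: $233289$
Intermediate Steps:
$D = -7$ ($D = 0 - 7 = -7$)
$C{\left(p \right)} = -7$
$o = 346$ ($o = \left(-7 - 127\right) + 480 = -134 + 480 = 346$)
$\left(S + o\right)^{2} = \left(137 + 346\right)^{2} = 483^{2} = 233289$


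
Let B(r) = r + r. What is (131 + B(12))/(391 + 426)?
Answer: 155/817 ≈ 0.18972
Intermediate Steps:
B(r) = 2*r
(131 + B(12))/(391 + 426) = (131 + 2*12)/(391 + 426) = (131 + 24)/817 = 155*(1/817) = 155/817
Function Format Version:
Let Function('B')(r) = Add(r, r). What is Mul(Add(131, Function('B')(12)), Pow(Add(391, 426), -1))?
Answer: Rational(155, 817) ≈ 0.18972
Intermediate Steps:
Function('B')(r) = Mul(2, r)
Mul(Add(131, Function('B')(12)), Pow(Add(391, 426), -1)) = Mul(Add(131, Mul(2, 12)), Pow(Add(391, 426), -1)) = Mul(Add(131, 24), Pow(817, -1)) = Mul(155, Rational(1, 817)) = Rational(155, 817)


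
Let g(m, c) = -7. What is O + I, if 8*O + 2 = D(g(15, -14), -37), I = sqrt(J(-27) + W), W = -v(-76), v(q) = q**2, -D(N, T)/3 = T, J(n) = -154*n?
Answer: 109/8 + I*sqrt(1618) ≈ 13.625 + 40.224*I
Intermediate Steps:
D(N, T) = -3*T
W = -5776 (W = -1*(-76)**2 = -1*5776 = -5776)
I = I*sqrt(1618) (I = sqrt(-154*(-27) - 5776) = sqrt(4158 - 5776) = sqrt(-1618) = I*sqrt(1618) ≈ 40.224*I)
O = 109/8 (O = -1/4 + (-3*(-37))/8 = -1/4 + (1/8)*111 = -1/4 + 111/8 = 109/8 ≈ 13.625)
O + I = 109/8 + I*sqrt(1618)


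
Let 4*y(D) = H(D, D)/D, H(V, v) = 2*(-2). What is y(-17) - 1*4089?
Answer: -69512/17 ≈ -4088.9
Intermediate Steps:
H(V, v) = -4
y(D) = -1/D (y(D) = (-4/D)/4 = -1/D)
y(-17) - 1*4089 = -1/(-17) - 1*4089 = -1*(-1/17) - 4089 = 1/17 - 4089 = -69512/17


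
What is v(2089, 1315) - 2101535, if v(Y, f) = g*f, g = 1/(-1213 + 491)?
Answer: -1517309585/722 ≈ -2.1015e+6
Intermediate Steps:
g = -1/722 (g = 1/(-722) = -1/722 ≈ -0.0013850)
v(Y, f) = -f/722
v(2089, 1315) - 2101535 = -1/722*1315 - 2101535 = -1315/722 - 2101535 = -1517309585/722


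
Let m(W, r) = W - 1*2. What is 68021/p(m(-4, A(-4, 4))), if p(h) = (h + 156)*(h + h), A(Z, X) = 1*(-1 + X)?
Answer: -68021/1800 ≈ -37.789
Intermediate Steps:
A(Z, X) = -1 + X
m(W, r) = -2 + W (m(W, r) = W - 2 = -2 + W)
p(h) = 2*h*(156 + h) (p(h) = (156 + h)*(2*h) = 2*h*(156 + h))
68021/p(m(-4, A(-4, 4))) = 68021/((2*(-2 - 4)*(156 + (-2 - 4)))) = 68021/((2*(-6)*(156 - 6))) = 68021/((2*(-6)*150)) = 68021/(-1800) = 68021*(-1/1800) = -68021/1800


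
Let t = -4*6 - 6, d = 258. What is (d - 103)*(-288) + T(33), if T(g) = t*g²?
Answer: -77310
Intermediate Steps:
t = -30 (t = -24 - 6 = -30)
T(g) = -30*g²
(d - 103)*(-288) + T(33) = (258 - 103)*(-288) - 30*33² = 155*(-288) - 30*1089 = -44640 - 32670 = -77310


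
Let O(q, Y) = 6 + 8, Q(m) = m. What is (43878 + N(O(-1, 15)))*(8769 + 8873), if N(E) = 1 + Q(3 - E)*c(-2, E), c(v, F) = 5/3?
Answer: 2321369644/3 ≈ 7.7379e+8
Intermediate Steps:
O(q, Y) = 14
c(v, F) = 5/3 (c(v, F) = 5*(⅓) = 5/3)
N(E) = 6 - 5*E/3 (N(E) = 1 + (3 - E)*(5/3) = 1 + (5 - 5*E/3) = 6 - 5*E/3)
(43878 + N(O(-1, 15)))*(8769 + 8873) = (43878 + (6 - 5/3*14))*(8769 + 8873) = (43878 + (6 - 70/3))*17642 = (43878 - 52/3)*17642 = (131582/3)*17642 = 2321369644/3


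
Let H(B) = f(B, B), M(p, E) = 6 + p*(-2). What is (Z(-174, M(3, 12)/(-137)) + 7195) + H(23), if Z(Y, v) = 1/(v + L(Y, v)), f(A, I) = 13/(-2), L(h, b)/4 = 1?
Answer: 28755/4 ≈ 7188.8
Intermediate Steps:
M(p, E) = 6 - 2*p
L(h, b) = 4 (L(h, b) = 4*1 = 4)
f(A, I) = -13/2 (f(A, I) = 13*(-½) = -13/2)
H(B) = -13/2
Z(Y, v) = 1/(4 + v) (Z(Y, v) = 1/(v + 4) = 1/(4 + v))
(Z(-174, M(3, 12)/(-137)) + 7195) + H(23) = (1/(4 + (6 - 2*3)/(-137)) + 7195) - 13/2 = (1/(4 + (6 - 6)*(-1/137)) + 7195) - 13/2 = (1/(4 + 0*(-1/137)) + 7195) - 13/2 = (1/(4 + 0) + 7195) - 13/2 = (1/4 + 7195) - 13/2 = (¼ + 7195) - 13/2 = 28781/4 - 13/2 = 28755/4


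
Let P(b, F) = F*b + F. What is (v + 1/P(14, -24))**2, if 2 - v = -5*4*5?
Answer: 1348284961/129600 ≈ 10403.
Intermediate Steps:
P(b, F) = F + F*b
v = 102 (v = 2 - (-5*4)*5 = 2 - (-20)*5 = 2 - 1*(-100) = 2 + 100 = 102)
(v + 1/P(14, -24))**2 = (102 + 1/(-24*(1 + 14)))**2 = (102 + 1/(-24*15))**2 = (102 + 1/(-360))**2 = (102 - 1/360)**2 = (36719/360)**2 = 1348284961/129600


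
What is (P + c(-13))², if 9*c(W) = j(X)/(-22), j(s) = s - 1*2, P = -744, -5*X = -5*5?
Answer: 2411301025/4356 ≈ 5.5356e+5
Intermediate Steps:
X = 5 (X = -(-1)*5 = -⅕*(-25) = 5)
j(s) = -2 + s (j(s) = s - 2 = -2 + s)
c(W) = -1/66 (c(W) = ((-2 + 5)/(-22))/9 = (3*(-1/22))/9 = (⅑)*(-3/22) = -1/66)
(P + c(-13))² = (-744 - 1/66)² = (-49105/66)² = 2411301025/4356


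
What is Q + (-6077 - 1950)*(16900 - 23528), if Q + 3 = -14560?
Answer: 53188393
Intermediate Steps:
Q = -14563 (Q = -3 - 14560 = -14563)
Q + (-6077 - 1950)*(16900 - 23528) = -14563 + (-6077 - 1950)*(16900 - 23528) = -14563 - 8027*(-6628) = -14563 + 53202956 = 53188393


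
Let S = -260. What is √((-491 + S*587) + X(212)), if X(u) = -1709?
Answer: 2*I*√38705 ≈ 393.47*I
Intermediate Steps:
√((-491 + S*587) + X(212)) = √((-491 - 260*587) - 1709) = √((-491 - 152620) - 1709) = √(-153111 - 1709) = √(-154820) = 2*I*√38705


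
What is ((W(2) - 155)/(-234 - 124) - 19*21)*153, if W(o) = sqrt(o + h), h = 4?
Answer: -21831111/358 - 153*sqrt(6)/358 ≈ -60982.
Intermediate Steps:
W(o) = sqrt(4 + o) (W(o) = sqrt(o + 4) = sqrt(4 + o))
((W(2) - 155)/(-234 - 124) - 19*21)*153 = ((sqrt(4 + 2) - 155)/(-234 - 124) - 19*21)*153 = ((sqrt(6) - 155)/(-358) - 399)*153 = ((-155 + sqrt(6))*(-1/358) - 399)*153 = ((155/358 - sqrt(6)/358) - 399)*153 = (-142687/358 - sqrt(6)/358)*153 = -21831111/358 - 153*sqrt(6)/358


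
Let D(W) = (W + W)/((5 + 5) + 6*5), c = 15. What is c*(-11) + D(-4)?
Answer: -826/5 ≈ -165.20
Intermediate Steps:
D(W) = W/20 (D(W) = (2*W)/(10 + 30) = (2*W)/40 = (2*W)*(1/40) = W/20)
c*(-11) + D(-4) = 15*(-11) + (1/20)*(-4) = -165 - ⅕ = -826/5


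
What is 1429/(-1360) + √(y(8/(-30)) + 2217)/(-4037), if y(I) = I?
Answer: -1429/1360 - √498765/60555 ≈ -1.0624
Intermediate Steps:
1429/(-1360) + √(y(8/(-30)) + 2217)/(-4037) = 1429/(-1360) + √(8/(-30) + 2217)/(-4037) = 1429*(-1/1360) + √(8*(-1/30) + 2217)*(-1/4037) = -1429/1360 + √(-4/15 + 2217)*(-1/4037) = -1429/1360 + √(33251/15)*(-1/4037) = -1429/1360 + (√498765/15)*(-1/4037) = -1429/1360 - √498765/60555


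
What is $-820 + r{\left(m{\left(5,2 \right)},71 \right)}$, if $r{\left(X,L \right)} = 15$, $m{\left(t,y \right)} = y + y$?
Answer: $-805$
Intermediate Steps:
$m{\left(t,y \right)} = 2 y$
$-820 + r{\left(m{\left(5,2 \right)},71 \right)} = -820 + 15 = -805$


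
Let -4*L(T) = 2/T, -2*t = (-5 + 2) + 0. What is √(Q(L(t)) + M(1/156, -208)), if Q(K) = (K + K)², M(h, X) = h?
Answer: √2743/78 ≈ 0.67146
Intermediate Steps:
t = 3/2 (t = -((-5 + 2) + 0)/2 = -(-3 + 0)/2 = -½*(-3) = 3/2 ≈ 1.5000)
L(T) = -1/(2*T)
Q(K) = 4*K² (Q(K) = (2*K)² = 4*K²)
√(Q(L(t)) + M(1/156, -208)) = √(4*(-1/(2*3/2))² + 1/156) = √(4*(-½*⅔)² + 1/156) = √(4*(-⅓)² + 1/156) = √(4*(⅑) + 1/156) = √(4/9 + 1/156) = √(211/468) = √2743/78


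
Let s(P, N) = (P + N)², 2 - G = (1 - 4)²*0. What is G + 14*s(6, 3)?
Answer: 1136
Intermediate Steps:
G = 2 (G = 2 - (1 - 4)²*0 = 2 - (-3)²*0 = 2 - 9*0 = 2 - 1*0 = 2 + 0 = 2)
s(P, N) = (N + P)²
G + 14*s(6, 3) = 2 + 14*(3 + 6)² = 2 + 14*9² = 2 + 14*81 = 2 + 1134 = 1136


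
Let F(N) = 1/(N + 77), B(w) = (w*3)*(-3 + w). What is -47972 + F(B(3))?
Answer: -3693843/77 ≈ -47972.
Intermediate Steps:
B(w) = 3*w*(-3 + w) (B(w) = (3*w)*(-3 + w) = 3*w*(-3 + w))
F(N) = 1/(77 + N)
-47972 + F(B(3)) = -47972 + 1/(77 + 3*3*(-3 + 3)) = -47972 + 1/(77 + 3*3*0) = -47972 + 1/(77 + 0) = -47972 + 1/77 = -3693843/77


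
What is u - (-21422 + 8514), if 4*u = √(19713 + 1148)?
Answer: 12908 + √20861/4 ≈ 12944.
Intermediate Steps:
u = √20861/4 (u = √(19713 + 1148)/4 = √20861/4 ≈ 36.108)
u - (-21422 + 8514) = √20861/4 - (-21422 + 8514) = √20861/4 - 1*(-12908) = √20861/4 + 12908 = 12908 + √20861/4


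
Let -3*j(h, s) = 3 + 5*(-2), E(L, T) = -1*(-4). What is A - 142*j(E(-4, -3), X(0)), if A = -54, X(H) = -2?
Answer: -1156/3 ≈ -385.33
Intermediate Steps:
E(L, T) = 4
j(h, s) = 7/3 (j(h, s) = -(3 + 5*(-2))/3 = -(3 - 10)/3 = -⅓*(-7) = 7/3)
A - 142*j(E(-4, -3), X(0)) = -54 - 142*7/3 = -54 - 994/3 = -1156/3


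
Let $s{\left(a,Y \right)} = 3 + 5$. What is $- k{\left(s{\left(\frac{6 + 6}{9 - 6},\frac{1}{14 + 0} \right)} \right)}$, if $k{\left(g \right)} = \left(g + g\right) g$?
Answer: $-128$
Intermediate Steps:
$s{\left(a,Y \right)} = 8$
$k{\left(g \right)} = 2 g^{2}$ ($k{\left(g \right)} = 2 g g = 2 g^{2}$)
$- k{\left(s{\left(\frac{6 + 6}{9 - 6},\frac{1}{14 + 0} \right)} \right)} = - 2 \cdot 8^{2} = - 2 \cdot 64 = \left(-1\right) 128 = -128$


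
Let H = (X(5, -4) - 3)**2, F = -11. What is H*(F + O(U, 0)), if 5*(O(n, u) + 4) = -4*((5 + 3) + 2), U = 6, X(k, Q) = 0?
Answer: -207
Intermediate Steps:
O(n, u) = -12 (O(n, u) = -4 + (-4*((5 + 3) + 2))/5 = -4 + (-4*(8 + 2))/5 = -4 + (-4*10)/5 = -4 + (1/5)*(-40) = -4 - 8 = -12)
H = 9 (H = (0 - 3)**2 = (-3)**2 = 9)
H*(F + O(U, 0)) = 9*(-11 - 12) = 9*(-23) = -207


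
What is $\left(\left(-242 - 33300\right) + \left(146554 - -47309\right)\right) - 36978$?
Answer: $123343$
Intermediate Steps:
$\left(\left(-242 - 33300\right) + \left(146554 - -47309\right)\right) - 36978 = \left(\left(-242 - 33300\right) + \left(146554 + 47309\right)\right) - 36978 = \left(-33542 + 193863\right) - 36978 = 160321 - 36978 = 123343$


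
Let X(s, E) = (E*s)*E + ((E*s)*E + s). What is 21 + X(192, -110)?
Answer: 4646613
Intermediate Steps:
X(s, E) = s + 2*s*E² (X(s, E) = s*E² + (s*E² + s) = s*E² + (s + s*E²) = s + 2*s*E²)
21 + X(192, -110) = 21 + 192*(1 + 2*(-110)²) = 21 + 192*(1 + 2*12100) = 21 + 192*(1 + 24200) = 21 + 192*24201 = 21 + 4646592 = 4646613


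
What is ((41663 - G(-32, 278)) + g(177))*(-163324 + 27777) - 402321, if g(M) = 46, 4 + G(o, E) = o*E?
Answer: -6860300444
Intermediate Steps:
G(o, E) = -4 + E*o (G(o, E) = -4 + o*E = -4 + E*o)
((41663 - G(-32, 278)) + g(177))*(-163324 + 27777) - 402321 = ((41663 - (-4 + 278*(-32))) + 46)*(-163324 + 27777) - 402321 = ((41663 - (-4 - 8896)) + 46)*(-135547) - 402321 = ((41663 - 1*(-8900)) + 46)*(-135547) - 402321 = ((41663 + 8900) + 46)*(-135547) - 402321 = (50563 + 46)*(-135547) - 402321 = 50609*(-135547) - 402321 = -6859898123 - 402321 = -6860300444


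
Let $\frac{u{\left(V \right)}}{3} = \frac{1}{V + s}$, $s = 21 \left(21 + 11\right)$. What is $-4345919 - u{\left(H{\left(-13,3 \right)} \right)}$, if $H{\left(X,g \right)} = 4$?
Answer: $- \frac{2937841247}{676} \approx -4.3459 \cdot 10^{6}$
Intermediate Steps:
$s = 672$ ($s = 21 \cdot 32 = 672$)
$u{\left(V \right)} = \frac{3}{672 + V}$ ($u{\left(V \right)} = \frac{3}{V + 672} = \frac{3}{672 + V}$)
$-4345919 - u{\left(H{\left(-13,3 \right)} \right)} = -4345919 - \frac{3}{672 + 4} = -4345919 - \frac{3}{676} = - \frac{2937841247}{676}$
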